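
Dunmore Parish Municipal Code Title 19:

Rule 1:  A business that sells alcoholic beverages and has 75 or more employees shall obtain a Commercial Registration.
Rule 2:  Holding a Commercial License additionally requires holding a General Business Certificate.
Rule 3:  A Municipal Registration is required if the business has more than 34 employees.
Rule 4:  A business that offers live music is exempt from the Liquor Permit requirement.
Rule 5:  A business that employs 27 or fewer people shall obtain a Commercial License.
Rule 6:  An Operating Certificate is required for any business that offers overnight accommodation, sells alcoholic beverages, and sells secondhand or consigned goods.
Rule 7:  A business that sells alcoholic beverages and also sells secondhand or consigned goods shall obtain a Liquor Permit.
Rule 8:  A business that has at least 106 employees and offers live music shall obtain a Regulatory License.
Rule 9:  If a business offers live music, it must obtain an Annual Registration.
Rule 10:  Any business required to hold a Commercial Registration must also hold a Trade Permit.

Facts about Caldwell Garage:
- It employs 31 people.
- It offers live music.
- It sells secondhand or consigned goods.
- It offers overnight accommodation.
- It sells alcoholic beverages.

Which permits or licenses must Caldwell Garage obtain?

Annual Registration, Operating Certificate

Rule 1: sells alcoholic beverages; employees 31 < 75 → Commercial Registration not required.
Rule 2: Commercial License is not required → no effect.
Rule 3: employees 31 ≤ 34 → Municipal Registration not required.
Rule 4: offers live music → exempt from Liquor Permit.
Rule 5: employees 31 > 27 → Commercial License not required.
Rule 6: offers overnight accommodation; sells alcoholic beverages; sells secondhand or consigned goods → Operating Certificate required.
Rule 7: sells alcoholic beverages; sells secondhand or consigned goods → Liquor Permit required.
Rule 8: employees 31 < 106; offers live music → Regulatory License not required.
Rule 9: offers live music → Annual Registration required.
Rule 10: Commercial Registration is not required → no effect.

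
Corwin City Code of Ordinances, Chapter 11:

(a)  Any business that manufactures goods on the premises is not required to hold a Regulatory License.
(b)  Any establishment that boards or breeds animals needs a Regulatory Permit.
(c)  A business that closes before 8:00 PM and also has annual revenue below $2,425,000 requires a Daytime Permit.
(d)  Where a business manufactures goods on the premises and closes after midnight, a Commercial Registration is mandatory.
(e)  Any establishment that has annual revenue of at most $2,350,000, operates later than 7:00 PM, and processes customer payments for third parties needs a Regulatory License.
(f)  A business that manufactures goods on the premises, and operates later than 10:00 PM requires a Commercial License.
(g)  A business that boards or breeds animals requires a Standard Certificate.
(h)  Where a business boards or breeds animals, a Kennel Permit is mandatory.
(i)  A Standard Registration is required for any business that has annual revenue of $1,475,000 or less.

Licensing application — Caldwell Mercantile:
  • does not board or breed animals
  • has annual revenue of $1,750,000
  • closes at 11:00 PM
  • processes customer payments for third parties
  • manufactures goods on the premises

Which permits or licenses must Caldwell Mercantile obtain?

(a) manufactures goods on the premises → exempt from Regulatory License.
(b) does not board or breed animals → Regulatory Permit not required.
(c) closes 11:00 PM, after 8:00 PM; revenue $1,750,000 < $2,425,000 → Daytime Permit not required.
(d) manufactures goods on the premises; closes 11:00 PM, at/before midnight → Commercial Registration not required.
(e) revenue $1,750,000 ≤ $2,350,000; closes 11:00 PM, after 7:00 PM; processes customer payments for third parties → Regulatory License required.
(f) manufactures goods on the premises; closes 11:00 PM, after 10:00 PM → Commercial License required.
(g) does not board or breed animals → Standard Certificate not required.
(h) does not board or breed animals → Kennel Permit not required.
(i) revenue $1,750,000 > $1,475,000 → Standard Registration not required.

Commercial License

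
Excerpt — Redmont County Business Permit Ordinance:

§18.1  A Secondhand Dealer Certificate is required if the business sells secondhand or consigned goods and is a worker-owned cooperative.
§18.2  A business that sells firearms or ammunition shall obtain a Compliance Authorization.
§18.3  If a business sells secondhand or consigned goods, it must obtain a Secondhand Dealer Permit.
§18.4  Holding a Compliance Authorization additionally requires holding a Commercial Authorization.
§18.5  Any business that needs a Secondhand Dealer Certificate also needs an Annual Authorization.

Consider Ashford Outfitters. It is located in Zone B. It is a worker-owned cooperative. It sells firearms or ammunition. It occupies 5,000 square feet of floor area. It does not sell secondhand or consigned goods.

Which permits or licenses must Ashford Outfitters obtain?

Commercial Authorization, Compliance Authorization

§18.1 does not sell secondhand or consigned goods; is a worker-owned cooperative → Secondhand Dealer Certificate not required.
§18.2 sells firearms or ammunition → Compliance Authorization required.
§18.3 does not sell secondhand or consigned goods → Secondhand Dealer Permit not required.
§18.4 Compliance Authorization is required → Commercial Authorization also required.
§18.5 Secondhand Dealer Certificate is not required → no effect.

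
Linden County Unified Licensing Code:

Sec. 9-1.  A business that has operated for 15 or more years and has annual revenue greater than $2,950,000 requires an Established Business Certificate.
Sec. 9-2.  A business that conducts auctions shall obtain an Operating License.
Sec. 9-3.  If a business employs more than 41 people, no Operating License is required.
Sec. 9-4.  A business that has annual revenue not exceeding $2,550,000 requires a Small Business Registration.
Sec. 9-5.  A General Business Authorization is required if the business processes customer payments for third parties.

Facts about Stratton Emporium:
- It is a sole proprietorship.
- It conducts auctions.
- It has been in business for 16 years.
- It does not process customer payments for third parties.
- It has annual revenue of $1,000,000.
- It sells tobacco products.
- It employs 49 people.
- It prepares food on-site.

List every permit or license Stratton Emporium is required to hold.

Sec. 9-1. years in business 16 ≥ 15; revenue $1,000,000 ≤ $2,950,000 → Established Business Certificate not required.
Sec. 9-2. conducts auctions → Operating License required.
Sec. 9-3. employees 49 > 41 → exempt from Operating License.
Sec. 9-4. revenue $1,000,000 ≤ $2,550,000 → Small Business Registration required.
Sec. 9-5. does not process customer payments for third parties → General Business Authorization not required.

Small Business Registration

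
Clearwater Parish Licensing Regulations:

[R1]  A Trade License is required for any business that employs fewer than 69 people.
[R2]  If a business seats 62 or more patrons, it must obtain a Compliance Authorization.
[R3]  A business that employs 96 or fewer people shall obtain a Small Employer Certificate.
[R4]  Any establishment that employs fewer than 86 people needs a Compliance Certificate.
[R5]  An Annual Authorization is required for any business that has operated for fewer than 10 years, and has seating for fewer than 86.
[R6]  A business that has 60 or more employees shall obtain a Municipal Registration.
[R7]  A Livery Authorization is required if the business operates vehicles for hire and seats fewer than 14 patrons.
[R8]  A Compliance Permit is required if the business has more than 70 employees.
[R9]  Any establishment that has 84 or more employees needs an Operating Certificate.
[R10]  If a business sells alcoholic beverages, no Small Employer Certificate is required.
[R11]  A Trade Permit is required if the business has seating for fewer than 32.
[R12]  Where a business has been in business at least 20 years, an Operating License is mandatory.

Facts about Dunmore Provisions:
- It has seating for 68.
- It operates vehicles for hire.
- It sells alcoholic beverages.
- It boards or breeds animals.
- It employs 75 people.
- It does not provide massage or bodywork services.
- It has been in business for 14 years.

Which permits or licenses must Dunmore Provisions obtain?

Compliance Authorization, Compliance Certificate, Compliance Permit, Municipal Registration

[R1] employees 75 ≥ 69 → Trade License not required.
[R2] seating 68 ≥ 62 → Compliance Authorization required.
[R3] employees 75 ≤ 96 → Small Employer Certificate required.
[R4] employees 75 < 86 → Compliance Certificate required.
[R5] years in business 14 ≥ 10; seating 68 < 86 → Annual Authorization not required.
[R6] employees 75 ≥ 60 → Municipal Registration required.
[R7] operates vehicles for hire; seating 68 ≥ 14 → Livery Authorization not required.
[R8] employees 75 > 70 → Compliance Permit required.
[R9] employees 75 < 84 → Operating Certificate not required.
[R10] sells alcoholic beverages → exempt from Small Employer Certificate.
[R11] seating 68 ≥ 32 → Trade Permit not required.
[R12] years in business 14 < 20 → Operating License not required.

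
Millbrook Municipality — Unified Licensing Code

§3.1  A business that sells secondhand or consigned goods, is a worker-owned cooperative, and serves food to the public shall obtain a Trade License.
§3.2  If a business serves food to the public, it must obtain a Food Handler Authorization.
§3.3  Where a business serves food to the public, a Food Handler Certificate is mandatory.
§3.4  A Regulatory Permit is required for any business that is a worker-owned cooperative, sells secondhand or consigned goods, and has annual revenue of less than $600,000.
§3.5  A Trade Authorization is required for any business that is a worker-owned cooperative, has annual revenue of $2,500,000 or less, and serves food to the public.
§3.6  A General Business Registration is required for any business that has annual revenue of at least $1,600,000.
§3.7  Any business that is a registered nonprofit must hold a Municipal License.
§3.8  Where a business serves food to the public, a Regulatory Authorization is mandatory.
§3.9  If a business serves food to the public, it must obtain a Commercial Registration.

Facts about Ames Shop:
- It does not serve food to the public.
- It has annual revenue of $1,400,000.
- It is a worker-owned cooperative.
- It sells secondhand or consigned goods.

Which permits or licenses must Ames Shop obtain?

§3.1 sells secondhand or consigned goods; is a worker-owned cooperative; does not serve food to the public → Trade License not required.
§3.2 does not serve food to the public → Food Handler Authorization not required.
§3.3 does not serve food to the public → Food Handler Certificate not required.
§3.4 is a worker-owned cooperative; sells secondhand or consigned goods; revenue $1,400,000 ≥ $600,000 → Regulatory Permit not required.
§3.5 is a worker-owned cooperative; revenue $1,400,000 ≤ $2,500,000; does not serve food to the public → Trade Authorization not required.
§3.6 revenue $1,400,000 < $1,600,000 → General Business Registration not required.
§3.7 is a worker-owned cooperative (not: is a registered nonprofit) → Municipal License not required.
§3.8 does not serve food to the public → Regulatory Authorization not required.
§3.9 does not serve food to the public → Commercial Registration not required.

None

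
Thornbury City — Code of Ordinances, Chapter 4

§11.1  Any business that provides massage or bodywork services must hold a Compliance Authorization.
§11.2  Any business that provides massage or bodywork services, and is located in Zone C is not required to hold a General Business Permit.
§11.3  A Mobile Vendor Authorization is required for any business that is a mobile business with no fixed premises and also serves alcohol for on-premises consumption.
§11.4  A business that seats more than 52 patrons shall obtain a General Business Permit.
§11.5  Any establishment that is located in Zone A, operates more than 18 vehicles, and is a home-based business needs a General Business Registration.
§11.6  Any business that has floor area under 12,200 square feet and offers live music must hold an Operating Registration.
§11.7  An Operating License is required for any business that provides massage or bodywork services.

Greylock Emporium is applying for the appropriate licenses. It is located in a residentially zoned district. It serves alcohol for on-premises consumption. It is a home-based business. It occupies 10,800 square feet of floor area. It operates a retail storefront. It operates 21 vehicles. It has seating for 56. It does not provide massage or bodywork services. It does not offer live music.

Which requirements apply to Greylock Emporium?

§11.1 does not provide massage or bodywork services → Compliance Authorization not required.
§11.2 does not provide massage or bodywork services; is located in a residentially zoned district (not: is located in Zone C) → General Business Permit exemption does not apply.
§11.3 is a home-based business (not: is a mobile business with no fixed premises); serves alcohol for on-premises consumption → Mobile Vendor Authorization not required.
§11.4 seating 56 > 52 → General Business Permit required.
§11.5 is located in a residentially zoned district (not: is located in Zone A); vehicles 21 > 18; is a home-based business → General Business Registration not required.
§11.6 floor area 10,800 square feet < 12,200 square feet; does not offer live music → Operating Registration not required.
§11.7 does not provide massage or bodywork services → Operating License not required.

General Business Permit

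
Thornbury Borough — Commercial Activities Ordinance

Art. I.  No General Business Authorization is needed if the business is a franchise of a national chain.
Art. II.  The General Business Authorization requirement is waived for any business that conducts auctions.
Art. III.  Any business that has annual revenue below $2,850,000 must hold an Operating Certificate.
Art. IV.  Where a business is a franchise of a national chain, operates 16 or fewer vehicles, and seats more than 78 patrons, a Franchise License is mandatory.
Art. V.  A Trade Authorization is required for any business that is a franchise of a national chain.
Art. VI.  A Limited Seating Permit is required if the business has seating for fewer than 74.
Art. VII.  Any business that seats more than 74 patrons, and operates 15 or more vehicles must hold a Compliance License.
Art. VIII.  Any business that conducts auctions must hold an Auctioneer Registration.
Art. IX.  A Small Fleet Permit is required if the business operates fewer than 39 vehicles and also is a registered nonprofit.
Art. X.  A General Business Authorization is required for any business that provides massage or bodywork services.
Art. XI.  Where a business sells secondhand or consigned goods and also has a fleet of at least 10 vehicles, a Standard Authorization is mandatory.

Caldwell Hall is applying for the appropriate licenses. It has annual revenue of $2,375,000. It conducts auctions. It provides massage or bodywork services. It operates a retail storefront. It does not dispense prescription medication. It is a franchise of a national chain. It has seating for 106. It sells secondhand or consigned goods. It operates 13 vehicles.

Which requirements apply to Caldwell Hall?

Art. I. is a franchise of a national chain → exempt from General Business Authorization.
Art. II. conducts auctions → exempt from General Business Authorization.
Art. III. revenue $2,375,000 < $2,850,000 → Operating Certificate required.
Art. IV. is a franchise of a national chain; vehicles 13 ≤ 16; seating 106 > 78 → Franchise License required.
Art. V. is a franchise of a national chain → Trade Authorization required.
Art. VI. seating 106 ≥ 74 → Limited Seating Permit not required.
Art. VII. seating 106 > 74; vehicles 13 < 15 → Compliance License not required.
Art. VIII. conducts auctions → Auctioneer Registration required.
Art. IX. vehicles 13 < 39; is a franchise of a national chain (not: is a registered nonprofit) → Small Fleet Permit not required.
Art. X. provides massage or bodywork services → General Business Authorization required.
Art. XI. sells secondhand or consigned goods; vehicles 13 ≥ 10 → Standard Authorization required.

Auctioneer Registration, Franchise License, Operating Certificate, Standard Authorization, Trade Authorization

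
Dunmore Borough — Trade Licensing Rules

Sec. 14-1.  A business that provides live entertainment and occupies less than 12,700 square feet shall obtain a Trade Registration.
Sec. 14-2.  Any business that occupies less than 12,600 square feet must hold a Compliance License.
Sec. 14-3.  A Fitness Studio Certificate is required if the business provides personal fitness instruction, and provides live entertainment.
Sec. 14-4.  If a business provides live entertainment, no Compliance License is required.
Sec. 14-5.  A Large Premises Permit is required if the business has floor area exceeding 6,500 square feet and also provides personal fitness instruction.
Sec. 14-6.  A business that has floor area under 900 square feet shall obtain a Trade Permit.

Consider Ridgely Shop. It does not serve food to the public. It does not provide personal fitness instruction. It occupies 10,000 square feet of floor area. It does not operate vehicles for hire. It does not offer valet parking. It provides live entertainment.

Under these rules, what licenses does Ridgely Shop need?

Sec. 14-1. provides live entertainment; floor area 10,000 square feet < 12,700 square feet → Trade Registration required.
Sec. 14-2. floor area 10,000 square feet < 12,600 square feet → Compliance License required.
Sec. 14-3. does not provide personal fitness instruction; provides live entertainment → Fitness Studio Certificate not required.
Sec. 14-4. provides live entertainment → exempt from Compliance License.
Sec. 14-5. floor area 10,000 square feet > 6,500 square feet; does not provide personal fitness instruction → Large Premises Permit not required.
Sec. 14-6. floor area 10,000 square feet ≥ 900 square feet → Trade Permit not required.

Trade Registration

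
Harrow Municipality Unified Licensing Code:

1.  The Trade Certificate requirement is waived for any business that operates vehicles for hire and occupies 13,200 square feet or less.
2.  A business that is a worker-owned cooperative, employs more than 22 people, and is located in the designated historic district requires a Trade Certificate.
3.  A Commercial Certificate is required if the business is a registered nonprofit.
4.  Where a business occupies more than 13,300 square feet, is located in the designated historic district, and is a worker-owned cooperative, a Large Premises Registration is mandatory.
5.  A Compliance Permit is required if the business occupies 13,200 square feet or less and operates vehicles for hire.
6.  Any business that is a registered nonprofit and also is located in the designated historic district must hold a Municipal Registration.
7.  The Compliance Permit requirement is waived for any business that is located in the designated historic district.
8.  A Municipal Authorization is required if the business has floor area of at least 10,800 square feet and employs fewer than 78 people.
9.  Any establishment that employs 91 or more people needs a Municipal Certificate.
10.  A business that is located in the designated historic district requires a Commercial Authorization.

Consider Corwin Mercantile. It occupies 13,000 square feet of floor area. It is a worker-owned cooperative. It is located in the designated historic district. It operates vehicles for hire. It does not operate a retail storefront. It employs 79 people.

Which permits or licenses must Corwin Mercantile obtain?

Commercial Authorization

1. operates vehicles for hire; floor area 13,000 square feet ≤ 13,200 square feet → exempt from Trade Certificate.
2. is a worker-owned cooperative; employees 79 > 22; is located in the designated historic district → Trade Certificate required.
3. is a worker-owned cooperative (not: is a registered nonprofit) → Commercial Certificate not required.
4. floor area 13,000 square feet ≤ 13,300 square feet; is located in the designated historic district; is a worker-owned cooperative → Large Premises Registration not required.
5. floor area 13,000 square feet ≤ 13,200 square feet; operates vehicles for hire → Compliance Permit required.
6. is a worker-owned cooperative (not: is a registered nonprofit); is located in the designated historic district → Municipal Registration not required.
7. is located in the designated historic district → exempt from Compliance Permit.
8. floor area 13,000 square feet ≥ 10,800 square feet; employees 79 ≥ 78 → Municipal Authorization not required.
9. employees 79 < 91 → Municipal Certificate not required.
10. is located in the designated historic district → Commercial Authorization required.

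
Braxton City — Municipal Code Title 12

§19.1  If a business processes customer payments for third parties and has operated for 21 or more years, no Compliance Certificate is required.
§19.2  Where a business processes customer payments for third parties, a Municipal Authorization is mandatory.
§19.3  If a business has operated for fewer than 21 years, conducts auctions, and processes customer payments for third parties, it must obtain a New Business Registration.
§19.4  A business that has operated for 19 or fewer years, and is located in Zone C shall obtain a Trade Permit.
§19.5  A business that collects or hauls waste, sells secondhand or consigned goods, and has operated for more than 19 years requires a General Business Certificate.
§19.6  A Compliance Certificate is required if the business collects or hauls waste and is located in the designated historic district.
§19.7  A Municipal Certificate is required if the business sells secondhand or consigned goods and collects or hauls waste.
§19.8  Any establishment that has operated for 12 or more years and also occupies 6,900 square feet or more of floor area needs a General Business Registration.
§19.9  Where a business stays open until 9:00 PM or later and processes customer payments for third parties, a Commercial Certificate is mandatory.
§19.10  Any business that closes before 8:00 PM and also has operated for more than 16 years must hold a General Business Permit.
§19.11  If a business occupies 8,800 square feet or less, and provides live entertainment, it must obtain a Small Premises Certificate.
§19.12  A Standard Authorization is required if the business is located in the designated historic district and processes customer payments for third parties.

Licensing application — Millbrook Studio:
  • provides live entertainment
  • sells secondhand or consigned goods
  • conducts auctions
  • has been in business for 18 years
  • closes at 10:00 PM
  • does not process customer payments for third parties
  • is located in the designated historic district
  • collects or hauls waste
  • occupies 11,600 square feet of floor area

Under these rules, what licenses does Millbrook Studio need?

§19.1 does not process customer payments for third parties; years in business 18 < 21 → Compliance Certificate exemption does not apply.
§19.2 does not process customer payments for third parties → Municipal Authorization not required.
§19.3 years in business 18 < 21; conducts auctions; does not process customer payments for third parties → New Business Registration not required.
§19.4 years in business 18 ≤ 19; is located in the designated historic district (not: is located in Zone C) → Trade Permit not required.
§19.5 collects or hauls waste; sells secondhand or consigned goods; years in business 18 ≤ 19 → General Business Certificate not required.
§19.6 collects or hauls waste; is located in the designated historic district → Compliance Certificate required.
§19.7 sells secondhand or consigned goods; collects or hauls waste → Municipal Certificate required.
§19.8 years in business 18 ≥ 12; floor area 11,600 square feet ≥ 6,900 square feet → General Business Registration required.
§19.9 closes 10:00 PM, after 9:00 PM; does not process customer payments for third parties → Commercial Certificate not required.
§19.10 closes 10:00 PM, after 8:00 PM; years in business 18 > 16 → General Business Permit not required.
§19.11 floor area 11,600 square feet > 8,800 square feet; provides live entertainment → Small Premises Certificate not required.
§19.12 is located in the designated historic district; does not process customer payments for third parties → Standard Authorization not required.

Compliance Certificate, General Business Registration, Municipal Certificate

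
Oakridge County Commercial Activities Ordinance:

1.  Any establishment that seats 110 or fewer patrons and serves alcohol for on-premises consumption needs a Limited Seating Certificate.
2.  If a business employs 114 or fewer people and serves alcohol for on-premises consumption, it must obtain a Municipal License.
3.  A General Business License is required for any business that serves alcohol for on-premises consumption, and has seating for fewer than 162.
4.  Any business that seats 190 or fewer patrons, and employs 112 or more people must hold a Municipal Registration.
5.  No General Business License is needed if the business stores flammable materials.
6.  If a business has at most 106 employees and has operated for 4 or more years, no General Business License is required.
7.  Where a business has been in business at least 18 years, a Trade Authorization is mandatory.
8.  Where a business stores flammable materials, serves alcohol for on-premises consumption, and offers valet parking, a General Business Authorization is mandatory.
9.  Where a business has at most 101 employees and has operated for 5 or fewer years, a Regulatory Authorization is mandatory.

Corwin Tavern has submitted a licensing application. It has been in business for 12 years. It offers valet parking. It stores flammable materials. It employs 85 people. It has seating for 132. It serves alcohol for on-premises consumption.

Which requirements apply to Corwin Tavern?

General Business Authorization, Municipal License

1. seating 132 > 110; serves alcohol for on-premises consumption → Limited Seating Certificate not required.
2. employees 85 ≤ 114; serves alcohol for on-premises consumption → Municipal License required.
3. serves alcohol for on-premises consumption; seating 132 < 162 → General Business License required.
4. seating 132 ≤ 190; employees 85 < 112 → Municipal Registration not required.
5. stores flammable materials → exempt from General Business License.
6. employees 85 ≤ 106; years in business 12 ≥ 4 → exempt from General Business License.
7. years in business 12 < 18 → Trade Authorization not required.
8. stores flammable materials; serves alcohol for on-premises consumption; offers valet parking → General Business Authorization required.
9. employees 85 ≤ 101; years in business 12 > 5 → Regulatory Authorization not required.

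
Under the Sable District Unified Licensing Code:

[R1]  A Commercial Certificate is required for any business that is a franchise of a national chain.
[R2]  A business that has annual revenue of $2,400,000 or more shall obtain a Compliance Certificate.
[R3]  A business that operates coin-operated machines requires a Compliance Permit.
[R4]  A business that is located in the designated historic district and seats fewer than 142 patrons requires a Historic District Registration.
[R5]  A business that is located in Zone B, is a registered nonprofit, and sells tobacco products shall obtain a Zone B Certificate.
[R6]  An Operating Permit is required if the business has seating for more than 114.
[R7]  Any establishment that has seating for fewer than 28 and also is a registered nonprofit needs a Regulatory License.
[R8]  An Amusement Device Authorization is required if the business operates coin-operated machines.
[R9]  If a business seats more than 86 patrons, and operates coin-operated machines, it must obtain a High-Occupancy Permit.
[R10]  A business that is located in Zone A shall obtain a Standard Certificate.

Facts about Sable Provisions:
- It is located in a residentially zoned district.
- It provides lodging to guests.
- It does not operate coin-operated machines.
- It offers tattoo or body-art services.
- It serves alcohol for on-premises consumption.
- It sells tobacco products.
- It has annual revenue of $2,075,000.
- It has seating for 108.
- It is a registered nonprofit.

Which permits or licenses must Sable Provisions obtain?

None

[R1] is a registered nonprofit (not: is a franchise of a national chain) → Commercial Certificate not required.
[R2] revenue $2,075,000 < $2,400,000 → Compliance Certificate not required.
[R3] does not operate coin-operated machines → Compliance Permit not required.
[R4] is located in a residentially zoned district (not: is located in the designated historic district); seating 108 < 142 → Historic District Registration not required.
[R5] is located in a residentially zoned district (not: is located in Zone B); is a registered nonprofit; sells tobacco products → Zone B Certificate not required.
[R6] seating 108 ≤ 114 → Operating Permit not required.
[R7] seating 108 ≥ 28; is a registered nonprofit → Regulatory License not required.
[R8] does not operate coin-operated machines → Amusement Device Authorization not required.
[R9] seating 108 > 86; does not operate coin-operated machines → High-Occupancy Permit not required.
[R10] is located in a residentially zoned district (not: is located in Zone A) → Standard Certificate not required.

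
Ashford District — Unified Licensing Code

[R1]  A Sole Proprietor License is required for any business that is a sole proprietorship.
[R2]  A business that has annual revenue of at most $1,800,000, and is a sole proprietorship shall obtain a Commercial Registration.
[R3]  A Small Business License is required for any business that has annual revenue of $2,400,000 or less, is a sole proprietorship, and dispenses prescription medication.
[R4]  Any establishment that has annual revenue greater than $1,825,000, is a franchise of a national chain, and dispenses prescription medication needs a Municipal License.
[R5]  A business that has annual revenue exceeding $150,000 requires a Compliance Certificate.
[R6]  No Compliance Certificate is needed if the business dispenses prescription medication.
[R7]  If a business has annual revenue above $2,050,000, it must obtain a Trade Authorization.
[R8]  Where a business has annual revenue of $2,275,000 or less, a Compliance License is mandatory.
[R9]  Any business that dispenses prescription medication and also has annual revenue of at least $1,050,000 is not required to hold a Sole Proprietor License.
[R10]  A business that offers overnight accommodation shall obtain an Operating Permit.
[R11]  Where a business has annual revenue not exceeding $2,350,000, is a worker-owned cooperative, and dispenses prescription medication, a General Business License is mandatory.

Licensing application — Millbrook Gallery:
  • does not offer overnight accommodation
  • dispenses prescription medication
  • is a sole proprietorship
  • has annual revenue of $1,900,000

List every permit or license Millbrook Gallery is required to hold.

Compliance License, Small Business License

[R1] is a sole proprietorship → Sole Proprietor License required.
[R2] revenue $1,900,000 > $1,800,000; is a sole proprietorship → Commercial Registration not required.
[R3] revenue $1,900,000 ≤ $2,400,000; is a sole proprietorship; dispenses prescription medication → Small Business License required.
[R4] revenue $1,900,000 > $1,825,000; is a sole proprietorship (not: is a franchise of a national chain); dispenses prescription medication → Municipal License not required.
[R5] revenue $1,900,000 > $150,000 → Compliance Certificate required.
[R6] dispenses prescription medication → exempt from Compliance Certificate.
[R7] revenue $1,900,000 ≤ $2,050,000 → Trade Authorization not required.
[R8] revenue $1,900,000 ≤ $2,275,000 → Compliance License required.
[R9] dispenses prescription medication; revenue $1,900,000 ≥ $1,050,000 → exempt from Sole Proprietor License.
[R10] does not offer overnight accommodation → Operating Permit not required.
[R11] revenue $1,900,000 ≤ $2,350,000; is a sole proprietorship (not: is a worker-owned cooperative); dispenses prescription medication → General Business License not required.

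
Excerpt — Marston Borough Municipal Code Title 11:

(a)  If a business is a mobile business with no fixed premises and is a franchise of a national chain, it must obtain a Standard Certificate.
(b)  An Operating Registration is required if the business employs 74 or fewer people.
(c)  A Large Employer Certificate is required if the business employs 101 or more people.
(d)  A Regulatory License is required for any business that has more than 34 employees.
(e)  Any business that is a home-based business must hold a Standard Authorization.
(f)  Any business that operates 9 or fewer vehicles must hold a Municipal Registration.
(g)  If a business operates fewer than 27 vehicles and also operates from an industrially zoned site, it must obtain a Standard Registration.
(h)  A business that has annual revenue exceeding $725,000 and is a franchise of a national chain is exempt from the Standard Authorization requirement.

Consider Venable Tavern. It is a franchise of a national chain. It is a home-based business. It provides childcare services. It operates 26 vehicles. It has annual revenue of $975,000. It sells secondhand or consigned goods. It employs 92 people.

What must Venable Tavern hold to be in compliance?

(a) is a home-based business (not: is a mobile business with no fixed premises); is a franchise of a national chain → Standard Certificate not required.
(b) employees 92 > 74 → Operating Registration not required.
(c) employees 92 < 101 → Large Employer Certificate not required.
(d) employees 92 > 34 → Regulatory License required.
(e) is a home-based business → Standard Authorization required.
(f) vehicles 26 > 9 → Municipal Registration not required.
(g) vehicles 26 < 27; is a home-based business (not: operates from an industrially zoned site) → Standard Registration not required.
(h) revenue $975,000 > $725,000; is a franchise of a national chain → exempt from Standard Authorization.

Regulatory License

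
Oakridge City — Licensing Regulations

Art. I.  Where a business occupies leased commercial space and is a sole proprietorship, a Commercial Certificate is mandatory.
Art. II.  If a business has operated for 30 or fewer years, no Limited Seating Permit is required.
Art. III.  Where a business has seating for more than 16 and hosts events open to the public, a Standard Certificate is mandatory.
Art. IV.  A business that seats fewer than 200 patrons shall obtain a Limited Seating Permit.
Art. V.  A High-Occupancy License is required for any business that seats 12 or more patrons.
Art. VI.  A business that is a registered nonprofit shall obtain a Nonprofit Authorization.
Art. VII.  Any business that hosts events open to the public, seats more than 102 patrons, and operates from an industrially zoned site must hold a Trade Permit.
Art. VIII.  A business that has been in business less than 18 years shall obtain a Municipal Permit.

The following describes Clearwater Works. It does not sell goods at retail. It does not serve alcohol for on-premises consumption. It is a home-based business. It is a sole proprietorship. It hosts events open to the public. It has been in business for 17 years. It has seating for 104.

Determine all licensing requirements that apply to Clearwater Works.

High-Occupancy License, Municipal Permit, Standard Certificate

Art. I. is a home-based business (not: occupies leased commercial space); is a sole proprietorship → Commercial Certificate not required.
Art. II. years in business 17 ≤ 30 → exempt from Limited Seating Permit.
Art. III. seating 104 > 16; hosts events open to the public → Standard Certificate required.
Art. IV. seating 104 < 200 → Limited Seating Permit required.
Art. V. seating 104 ≥ 12 → High-Occupancy License required.
Art. VI. is a sole proprietorship (not: is a registered nonprofit) → Nonprofit Authorization not required.
Art. VII. hosts events open to the public; seating 104 > 102; is a home-based business (not: operates from an industrially zoned site) → Trade Permit not required.
Art. VIII. years in business 17 < 18 → Municipal Permit required.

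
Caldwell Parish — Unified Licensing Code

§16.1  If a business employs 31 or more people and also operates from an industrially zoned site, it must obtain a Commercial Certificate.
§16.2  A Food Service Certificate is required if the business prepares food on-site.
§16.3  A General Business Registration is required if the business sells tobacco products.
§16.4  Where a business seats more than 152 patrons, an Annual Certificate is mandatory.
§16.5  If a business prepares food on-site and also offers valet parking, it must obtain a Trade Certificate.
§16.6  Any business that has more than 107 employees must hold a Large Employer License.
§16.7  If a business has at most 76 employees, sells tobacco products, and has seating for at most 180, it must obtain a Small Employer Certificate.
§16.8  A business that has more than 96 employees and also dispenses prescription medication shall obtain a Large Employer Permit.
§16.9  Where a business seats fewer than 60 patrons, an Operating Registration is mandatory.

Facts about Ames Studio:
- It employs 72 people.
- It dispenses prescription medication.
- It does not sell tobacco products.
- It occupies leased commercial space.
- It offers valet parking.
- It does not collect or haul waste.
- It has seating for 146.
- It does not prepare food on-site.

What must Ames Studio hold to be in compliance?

§16.1 employees 72 ≥ 31; occupies leased commercial space (not: operates from an industrially zoned site) → Commercial Certificate not required.
§16.2 does not prepare food on-site → Food Service Certificate not required.
§16.3 does not sell tobacco products → General Business Registration not required.
§16.4 seating 146 ≤ 152 → Annual Certificate not required.
§16.5 does not prepare food on-site; offers valet parking → Trade Certificate not required.
§16.6 employees 72 ≤ 107 → Large Employer License not required.
§16.7 employees 72 ≤ 76; does not sell tobacco products; seating 146 ≤ 180 → Small Employer Certificate not required.
§16.8 employees 72 ≤ 96; dispenses prescription medication → Large Employer Permit not required.
§16.9 seating 146 ≥ 60 → Operating Registration not required.

None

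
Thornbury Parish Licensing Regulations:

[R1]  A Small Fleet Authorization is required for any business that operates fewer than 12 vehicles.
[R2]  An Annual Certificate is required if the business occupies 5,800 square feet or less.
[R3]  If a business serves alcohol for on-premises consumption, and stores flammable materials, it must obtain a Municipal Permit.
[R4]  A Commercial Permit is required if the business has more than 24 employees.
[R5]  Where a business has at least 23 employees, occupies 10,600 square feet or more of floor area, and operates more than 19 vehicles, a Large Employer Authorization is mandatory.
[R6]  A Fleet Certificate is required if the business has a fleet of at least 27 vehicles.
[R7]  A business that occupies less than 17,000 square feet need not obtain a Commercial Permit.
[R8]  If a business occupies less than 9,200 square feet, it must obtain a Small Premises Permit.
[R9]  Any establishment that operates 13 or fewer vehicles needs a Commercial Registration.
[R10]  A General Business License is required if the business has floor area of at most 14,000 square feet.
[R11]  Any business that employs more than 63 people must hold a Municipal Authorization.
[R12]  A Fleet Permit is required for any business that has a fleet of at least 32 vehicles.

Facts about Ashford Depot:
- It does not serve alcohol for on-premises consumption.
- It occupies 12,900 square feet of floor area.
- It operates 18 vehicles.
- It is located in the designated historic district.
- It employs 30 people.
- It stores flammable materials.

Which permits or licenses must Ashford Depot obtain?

[R1] vehicles 18 ≥ 12 → Small Fleet Authorization not required.
[R2] floor area 12,900 square feet > 5,800 square feet → Annual Certificate not required.
[R3] does not serve alcohol for on-premises consumption; stores flammable materials → Municipal Permit not required.
[R4] employees 30 > 24 → Commercial Permit required.
[R5] employees 30 ≥ 23; floor area 12,900 square feet ≥ 10,600 square feet; vehicles 18 ≤ 19 → Large Employer Authorization not required.
[R6] vehicles 18 < 27 → Fleet Certificate not required.
[R7] floor area 12,900 square feet < 17,000 square feet → exempt from Commercial Permit.
[R8] floor area 12,900 square feet ≥ 9,200 square feet → Small Premises Permit not required.
[R9] vehicles 18 > 13 → Commercial Registration not required.
[R10] floor area 12,900 square feet ≤ 14,000 square feet → General Business License required.
[R11] employees 30 ≤ 63 → Municipal Authorization not required.
[R12] vehicles 18 < 32 → Fleet Permit not required.

General Business License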